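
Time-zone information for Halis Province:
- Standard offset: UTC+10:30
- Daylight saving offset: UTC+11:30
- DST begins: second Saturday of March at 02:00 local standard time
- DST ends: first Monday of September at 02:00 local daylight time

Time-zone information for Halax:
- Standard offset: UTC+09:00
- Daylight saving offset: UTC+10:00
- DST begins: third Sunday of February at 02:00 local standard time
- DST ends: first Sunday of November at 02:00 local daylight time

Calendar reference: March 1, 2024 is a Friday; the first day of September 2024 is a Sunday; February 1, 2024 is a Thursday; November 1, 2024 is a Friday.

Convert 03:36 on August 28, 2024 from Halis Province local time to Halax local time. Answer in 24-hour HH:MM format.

1 March 2024 is a Friday, so the first Saturday is March 2 and the second is March 9.
1 September 2024 is a Sunday, so the first Monday is September 2.
Daylight saving runs 9 March – 2 September; August 28, 2024 is inside that window, so Halis Province is at UTC+11:30.
03:36 Halis Province − 11h30m = 16:06 UTC (rolling into the previous day, 27 August 2024).
1 February 2024 is a Thursday, so the first Sunday is February 4 and the third is February 18.
1 November 2024 is a Friday, so the first Sunday is November 3.
At the standard offset (UTC+09:00), 16:06 UTC + 9h = 01:06 Halax standard time (rolling into the next day, 28 August 2024).
The standard-time date in Halax, August 28, 2024, lies within the daylight-saving period (18 February – 3 November), so Halax is on daylight time, UTC+10:00.
16:06 UTC + 10h = 02:06 Halax (rolling into the next day, 28 August 2024).

02:06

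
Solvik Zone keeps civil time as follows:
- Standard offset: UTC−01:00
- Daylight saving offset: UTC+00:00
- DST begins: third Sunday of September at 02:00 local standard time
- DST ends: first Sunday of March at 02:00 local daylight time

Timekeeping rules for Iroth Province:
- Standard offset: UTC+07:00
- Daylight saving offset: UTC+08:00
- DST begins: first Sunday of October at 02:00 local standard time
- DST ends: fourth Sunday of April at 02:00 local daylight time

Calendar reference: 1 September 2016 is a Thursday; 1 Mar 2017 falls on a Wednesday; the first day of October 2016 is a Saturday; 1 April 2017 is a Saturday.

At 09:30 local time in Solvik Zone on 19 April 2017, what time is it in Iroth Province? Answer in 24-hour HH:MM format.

1 September 2016 is a Thursday, so the first Sunday is September 4 and the third is September 18.
1 March 2017 is a Wednesday, so the first Sunday is March 5.
19 April 2017 is outside the daylight-saving period (18 September 2016 – 5 March 2017), so Solvik Zone is on standard time, UTC−01:00.
09:30 Solvik Zone + 1h = 10:30 UTC.
1 October 2016 is a Saturday, so the first Sunday is October 2.
1 April 2017 is a Saturday, so the first Sunday is April 2 and the fourth is April 23.
At the standard offset (UTC+07:00), 10:30 UTC + 7h = 17:30 Iroth Province standard time.
Daylight saving runs 2 October 2016 – 23 April 2017; the standard-time date in Iroth Province, 19 April 2017, is inside that window, so Iroth Province is at UTC+08:00.
10:30 UTC + 8h = 18:30 Iroth Province.

18:30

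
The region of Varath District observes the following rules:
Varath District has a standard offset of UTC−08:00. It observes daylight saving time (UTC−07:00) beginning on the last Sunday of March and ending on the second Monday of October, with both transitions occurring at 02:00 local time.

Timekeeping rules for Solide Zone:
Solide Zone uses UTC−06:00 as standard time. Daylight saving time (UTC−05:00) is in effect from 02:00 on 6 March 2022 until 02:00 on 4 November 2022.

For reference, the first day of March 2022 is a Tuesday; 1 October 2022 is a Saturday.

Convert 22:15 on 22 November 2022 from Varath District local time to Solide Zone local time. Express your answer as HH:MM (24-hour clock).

00:15

1 March 2022 is a Tuesday, so Sundays fall on 6, 13, 20, 27; the last is March 27.
1 October 2022 is a Saturday, so the first Monday is October 3 and the second is October 10.
22 November 2022 does not fall between 27 March and 10 October, so daylight saving is not in effect and Varath District is at UTC−08:00.
22:15 Varath District + 8h = 06:15 UTC (rolling into the next day, 23 November 2022).
At the standard offset (UTC−06:00), 06:15 UTC − 6h = 00:15 Solide Zone standard time.
The standard-time date in Solide Zone, 23 November 2022, does not fall between 6 March and 4 November, so daylight saving is not in effect and Solide Zone is at UTC−06:00.
06:15 UTC − 6h = 00:15 Solide Zone.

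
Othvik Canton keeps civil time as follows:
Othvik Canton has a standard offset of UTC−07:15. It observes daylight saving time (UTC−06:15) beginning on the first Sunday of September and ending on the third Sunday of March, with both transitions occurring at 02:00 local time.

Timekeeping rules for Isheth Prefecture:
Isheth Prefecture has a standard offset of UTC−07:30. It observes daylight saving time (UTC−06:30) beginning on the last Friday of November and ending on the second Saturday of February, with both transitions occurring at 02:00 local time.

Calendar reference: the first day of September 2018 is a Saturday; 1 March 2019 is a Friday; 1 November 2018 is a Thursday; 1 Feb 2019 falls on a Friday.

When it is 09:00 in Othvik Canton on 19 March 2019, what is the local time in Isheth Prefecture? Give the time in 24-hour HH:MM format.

08:45

1 September 2018 is a Saturday, so the first Sunday is September 2.
1 March 2019 is a Friday, so the first Sunday is March 3 and the third is March 17.
Daylight saving runs 2 September 2018 – 17 March 2019; 19 March 2019 is outside that window, so Othvik Canton is on standard time at UTC−07:15.
09:00 Othvik Canton + 7h15m = 16:15 UTC.
1 November 2018 is a Thursday, so Fridays fall on 2, 9, 16, 23, 30; the last is November 30.
1 February 2019 is a Friday, so the first Saturday is February 2 and the second is February 9.
At the standard offset (UTC−07:30), 16:15 UTC − 7h30m = 08:45 Isheth Prefecture standard time.
The standard-time date in Isheth Prefecture, 19 March 2019, is outside the daylight-saving period (30 November 2018 – 9 February 2019), so Isheth Prefecture is on standard time, UTC−07:30.
16:15 UTC − 7h30m = 08:45 Isheth Prefecture.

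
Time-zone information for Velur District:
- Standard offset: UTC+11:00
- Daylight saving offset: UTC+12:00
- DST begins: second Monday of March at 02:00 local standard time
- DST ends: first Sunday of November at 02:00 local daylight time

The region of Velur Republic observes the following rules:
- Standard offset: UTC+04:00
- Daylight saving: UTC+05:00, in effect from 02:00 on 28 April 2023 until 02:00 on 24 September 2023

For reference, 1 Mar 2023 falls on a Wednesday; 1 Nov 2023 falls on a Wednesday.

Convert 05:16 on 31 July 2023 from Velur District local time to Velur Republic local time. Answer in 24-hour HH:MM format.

22:16

1 March 2023 is a Wednesday, so the first Monday is March 6 and the second is March 13.
1 November 2023 is a Wednesday, so the first Sunday is November 5.
31 July 2023 falls between 13 March and 5 November, so daylight saving is in effect and Velur District is at UTC+12:00.
05:16 Velur District − 12h = 17:16 UTC (rolling into the previous day, 30 July 2023).
At the standard offset (UTC+04:00), 17:16 UTC + 4h = 21:16 Velur Republic standard time.
The standard-time date in Velur Republic, 30 July 2023, falls between 28 April and 24 September, so daylight saving is in effect and Velur Republic is at UTC+05:00.
17:16 UTC + 5h = 22:16 Velur Republic.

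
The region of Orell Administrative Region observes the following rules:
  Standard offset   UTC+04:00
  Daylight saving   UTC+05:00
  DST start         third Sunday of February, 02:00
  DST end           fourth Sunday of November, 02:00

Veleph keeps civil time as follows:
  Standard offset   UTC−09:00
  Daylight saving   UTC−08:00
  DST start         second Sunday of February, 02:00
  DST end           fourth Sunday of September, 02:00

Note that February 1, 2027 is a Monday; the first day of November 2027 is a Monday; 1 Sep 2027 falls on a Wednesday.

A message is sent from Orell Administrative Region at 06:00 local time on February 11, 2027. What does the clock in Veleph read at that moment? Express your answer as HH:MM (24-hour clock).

17:00

1 February 2027 is a Monday, so the first Sunday is February 7 and the third is February 21.
1 November 2027 is a Monday, so the first Sunday is November 7 and the fourth is November 28.
February 11, 2027 is outside the daylight-saving period (21 February – 28 November), so Orell Administrative Region is on standard time, UTC+04:00.
06:00 Orell Administrative Region − 4h = 02:00 UTC.
1 February 2027 is a Monday, so the first Sunday is February 7 and the second is February 14.
1 September 2027 is a Wednesday, so the first Sunday is September 5 and the fourth is September 26.
At the standard offset (UTC−09:00), 02:00 UTC − 9h = 17:00 Veleph standard time (rolling into the previous day, 10 February 2027).
Daylight saving runs 14 February – 26 September; the standard-time date in Veleph, February 10, 2027, is outside that window, so Veleph is on standard time at UTC−09:00.
02:00 UTC − 9h = 17:00 Veleph (rolling into the previous day, 10 February 2027).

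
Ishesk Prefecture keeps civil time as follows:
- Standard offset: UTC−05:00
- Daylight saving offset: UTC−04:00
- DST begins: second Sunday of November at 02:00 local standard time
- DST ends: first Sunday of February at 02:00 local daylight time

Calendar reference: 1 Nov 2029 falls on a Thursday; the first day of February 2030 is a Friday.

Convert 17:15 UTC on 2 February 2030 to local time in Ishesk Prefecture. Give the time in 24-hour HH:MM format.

1 November 2029 is a Thursday, so the first Sunday is November 4 and the second is November 11.
1 February 2030 is a Friday, so the first Sunday is February 3.
At the standard offset (UTC−05:00), 17:15 UTC − 5h = 12:15 Ishesk Prefecture standard time.
Daylight saving runs 11 November 2029 – 3 February 2030; the standard-time date in Ishesk Prefecture, 2 February 2030, is inside that window, so Ishesk Prefecture is at UTC−04:00.
17:15 UTC − 4h = 13:15 local.

13:15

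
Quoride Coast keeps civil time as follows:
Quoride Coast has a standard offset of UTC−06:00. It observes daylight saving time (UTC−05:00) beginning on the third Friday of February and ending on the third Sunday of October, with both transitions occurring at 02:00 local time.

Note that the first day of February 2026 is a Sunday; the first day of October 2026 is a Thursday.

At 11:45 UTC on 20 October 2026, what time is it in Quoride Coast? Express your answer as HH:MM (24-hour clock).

1 February 2026 is a Sunday, so the first Friday is February 6 and the third is February 20.
1 October 2026 is a Thursday, so the first Sunday is October 4 and the third is October 18.
At the standard offset (UTC−06:00), 11:45 UTC − 6h = 05:45 Quoride Coast standard time.
The standard-time date in Quoride Coast, 20 October 2026, does not fall between 20 February and 18 October, so daylight saving is not in effect and Quoride Coast is at UTC−06:00.
11:45 UTC − 6h = 05:45 local.

05:45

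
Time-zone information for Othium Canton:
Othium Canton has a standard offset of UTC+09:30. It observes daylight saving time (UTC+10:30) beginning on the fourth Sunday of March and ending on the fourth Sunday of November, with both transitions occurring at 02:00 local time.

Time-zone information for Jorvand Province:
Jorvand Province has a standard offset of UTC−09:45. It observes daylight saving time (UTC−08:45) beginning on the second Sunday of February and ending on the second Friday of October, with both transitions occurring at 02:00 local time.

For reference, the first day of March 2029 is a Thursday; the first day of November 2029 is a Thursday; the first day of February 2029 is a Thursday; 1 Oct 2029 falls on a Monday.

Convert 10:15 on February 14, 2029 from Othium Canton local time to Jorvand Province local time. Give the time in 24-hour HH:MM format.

16:00

1 March 2029 is a Thursday, so the first Sunday is March 4 and the fourth is March 25.
1 November 2029 is a Thursday, so the first Sunday is November 4 and the fourth is November 25.
Daylight saving runs 25 March – 25 November; February 14, 2029 is outside that window, so Othium Canton is on standard time at UTC+09:30.
10:15 Othium Canton − 9h30m = 00:45 UTC.
1 February 2029 is a Thursday, so the first Sunday is February 4 and the second is February 11.
1 October 2029 is a Monday, so the first Friday is October 5 and the second is October 12.
At the standard offset (UTC−09:45), 00:45 UTC − 9h45m = 15:00 Jorvand Province standard time (rolling into the previous day, 13 February 2029).
Daylight saving runs 11 February – 12 October; the standard-time date in Jorvand Province, February 13, 2029, is inside that window, so Jorvand Province is at UTC−08:45.
00:45 UTC − 8h45m = 16:00 Jorvand Province (rolling into the previous day, 13 February 2029).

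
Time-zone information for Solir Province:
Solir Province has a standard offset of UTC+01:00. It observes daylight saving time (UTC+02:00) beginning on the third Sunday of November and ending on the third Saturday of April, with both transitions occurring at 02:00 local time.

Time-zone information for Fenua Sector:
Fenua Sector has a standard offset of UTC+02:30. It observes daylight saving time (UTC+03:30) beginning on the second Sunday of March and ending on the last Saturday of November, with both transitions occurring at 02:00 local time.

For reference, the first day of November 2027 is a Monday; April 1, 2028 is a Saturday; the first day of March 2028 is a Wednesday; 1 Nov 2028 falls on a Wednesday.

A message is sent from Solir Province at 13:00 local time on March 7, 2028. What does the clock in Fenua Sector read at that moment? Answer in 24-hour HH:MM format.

1 November 2027 is a Monday, so the first Sunday is November 7 and the third is November 21.
1 April 2028 is a Saturday, so the first Saturday is April 1 and the third is April 15.
March 7, 2028 falls between 21 November 2027 and 15 April 2028, so daylight saving is in effect and Solir Province is at UTC+02:00.
13:00 Solir Province − 2h = 11:00 UTC.
1 March 2028 is a Wednesday, so the first Sunday is March 5 and the second is March 12.
1 November 2028 is a Wednesday, so Saturdays fall on 4, 11, 18, 25; the last is November 25.
At the standard offset (UTC+02:30), 11:00 UTC + 2h30m = 13:30 Fenua Sector standard time.
The standard-time date in Fenua Sector, March 7, 2028, is outside the daylight-saving period (12 March – 25 November), so Fenua Sector is on standard time, UTC+02:30.
11:00 UTC + 2h30m = 13:30 Fenua Sector.

13:30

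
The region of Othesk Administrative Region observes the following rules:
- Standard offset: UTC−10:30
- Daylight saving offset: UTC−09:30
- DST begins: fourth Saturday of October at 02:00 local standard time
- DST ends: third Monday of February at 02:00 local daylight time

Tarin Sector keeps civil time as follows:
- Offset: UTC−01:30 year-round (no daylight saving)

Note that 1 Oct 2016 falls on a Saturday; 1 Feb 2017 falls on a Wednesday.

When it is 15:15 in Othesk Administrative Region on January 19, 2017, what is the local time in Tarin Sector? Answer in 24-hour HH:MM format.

23:15

1 October 2016 is a Saturday, so the first Saturday is October 1 and the fourth is October 22.
1 February 2017 is a Wednesday, so the first Monday is February 6 and the third is February 20.
January 19, 2017 falls between 22 October 2016 and 20 February 2017, so daylight saving is in effect and Othesk Administrative Region is at UTC−09:30.
15:15 Othesk Administrative Region + 9h30m = 00:45 UTC (rolling into the next day, 20 January 2017).
Tarin Sector stays on UTC−01:30 all year.
00:45 UTC − 1h30m = 23:15 Tarin Sector (rolling into the previous day, 19 January 2017).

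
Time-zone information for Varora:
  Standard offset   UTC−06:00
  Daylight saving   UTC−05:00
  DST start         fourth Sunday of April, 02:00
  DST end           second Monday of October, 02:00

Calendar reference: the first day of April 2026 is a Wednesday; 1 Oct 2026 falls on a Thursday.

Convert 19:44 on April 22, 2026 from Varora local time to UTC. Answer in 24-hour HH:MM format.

1 April 2026 is a Wednesday, so the first Sunday is April 5 and the fourth is April 26.
1 October 2026 is a Thursday, so the first Monday is October 5 and the second is October 12.
Daylight saving runs 26 April – 12 October; April 22, 2026 is outside that window, so Varora is on standard time at UTC−06:00.
19:44 local + 6h = 01:44 UTC (rolling into the next day, 23 April 2026).

01:44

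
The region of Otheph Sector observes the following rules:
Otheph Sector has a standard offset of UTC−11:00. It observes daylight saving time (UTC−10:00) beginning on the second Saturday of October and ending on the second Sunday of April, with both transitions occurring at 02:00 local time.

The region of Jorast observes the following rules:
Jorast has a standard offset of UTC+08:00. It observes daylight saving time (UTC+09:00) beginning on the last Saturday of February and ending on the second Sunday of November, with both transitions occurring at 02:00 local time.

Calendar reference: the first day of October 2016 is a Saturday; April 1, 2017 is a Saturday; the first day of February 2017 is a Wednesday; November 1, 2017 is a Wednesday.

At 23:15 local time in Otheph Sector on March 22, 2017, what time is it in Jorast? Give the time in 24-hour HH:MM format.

1 October 2016 is a Saturday, so the first Saturday is October 1 and the second is October 8.
1 April 2017 is a Saturday, so the first Sunday is April 2 and the second is April 9.
March 22, 2017 falls between 8 October 2016 and 9 April 2017, so daylight saving is in effect and Otheph Sector is at UTC−10:00.
23:15 Otheph Sector + 10h = 09:15 UTC (rolling into the next day, 23 March 2017).
1 February 2017 is a Wednesday, so Saturdays fall on 4, 11, 18, 25; the last is February 25.
1 November 2017 is a Wednesday, so the first Sunday is November 5 and the second is November 12.
At the standard offset (UTC+08:00), 09:15 UTC + 8h = 17:15 Jorast standard time.
Daylight saving runs 25 February – 12 November; the standard-time date in Jorast, March 23, 2017, is inside that window, so Jorast is at UTC+09:00.
09:15 UTC + 9h = 18:15 Jorast.

18:15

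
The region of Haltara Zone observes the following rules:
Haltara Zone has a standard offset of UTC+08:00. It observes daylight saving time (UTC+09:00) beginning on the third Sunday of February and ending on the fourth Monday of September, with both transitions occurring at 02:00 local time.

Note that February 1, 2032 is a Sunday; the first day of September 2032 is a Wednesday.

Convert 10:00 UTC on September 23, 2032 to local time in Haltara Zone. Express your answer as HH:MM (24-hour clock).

1 February 2032 is a Sunday, so the first Sunday is February 1 and the third is February 15.
1 September 2032 is a Wednesday, so the first Monday is September 6 and the fourth is September 27.
At the standard offset (UTC+08:00), 10:00 UTC + 8h = 18:00 Haltara Zone standard time.
The standard-time date in Haltara Zone, September 23, 2032, lies within the daylight-saving period (15 February – 27 September), so Haltara Zone is on daylight time, UTC+09:00.
10:00 UTC + 9h = 19:00 local.

19:00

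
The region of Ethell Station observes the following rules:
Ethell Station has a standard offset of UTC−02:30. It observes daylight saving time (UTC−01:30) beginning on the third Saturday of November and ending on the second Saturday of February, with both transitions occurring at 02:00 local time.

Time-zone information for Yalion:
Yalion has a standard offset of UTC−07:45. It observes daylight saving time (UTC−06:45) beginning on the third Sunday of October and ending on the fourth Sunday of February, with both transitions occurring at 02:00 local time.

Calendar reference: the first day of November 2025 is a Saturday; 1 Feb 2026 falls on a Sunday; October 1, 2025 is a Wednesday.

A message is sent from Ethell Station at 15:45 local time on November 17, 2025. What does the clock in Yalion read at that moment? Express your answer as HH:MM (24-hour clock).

10:30

1 November 2025 is a Saturday, so the first Saturday is November 1 and the third is November 15.
1 February 2026 is a Sunday, so the first Saturday is February 7 and the second is February 14.
November 17, 2025 lies within the daylight-saving period (15 November 2025 – 14 February 2026), so Ethell Station is on daylight time, UTC−01:30.
15:45 Ethell Station + 1h30m = 17:15 UTC.
1 October 2025 is a Wednesday, so the first Sunday is October 5 and the third is October 19.
1 February 2026 is a Sunday, so the first Sunday is February 1 and the fourth is February 22.
At the standard offset (UTC−07:45), 17:15 UTC − 7h45m = 09:30 Yalion standard time.
The standard-time date in Yalion, November 17, 2025, falls between 19 October 2025 and 22 February 2026, so daylight saving is in effect and Yalion is at UTC−06:45.
17:15 UTC − 6h45m = 10:30 Yalion.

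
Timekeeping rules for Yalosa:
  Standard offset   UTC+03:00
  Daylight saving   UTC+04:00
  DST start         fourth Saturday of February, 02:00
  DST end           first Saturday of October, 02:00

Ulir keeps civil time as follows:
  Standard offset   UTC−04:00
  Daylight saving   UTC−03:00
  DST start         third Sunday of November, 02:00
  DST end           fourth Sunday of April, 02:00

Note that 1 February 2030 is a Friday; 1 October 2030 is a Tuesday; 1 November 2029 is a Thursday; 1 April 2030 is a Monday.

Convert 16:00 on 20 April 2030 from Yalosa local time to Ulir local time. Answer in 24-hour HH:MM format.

09:00

1 February 2030 is a Friday, so the first Saturday is February 2 and the fourth is February 23.
1 October 2030 is a Tuesday, so the first Saturday is October 5.
Daylight saving runs 23 February – 5 October; 20 April 2030 is inside that window, so Yalosa is at UTC+04:00.
16:00 Yalosa − 4h = 12:00 UTC.
1 November 2029 is a Thursday, so the first Sunday is November 4 and the third is November 18.
1 April 2030 is a Monday, so the first Sunday is April 7 and the fourth is April 28.
At the standard offset (UTC−04:00), 12:00 UTC − 4h = 08:00 Ulir standard time.
Daylight saving runs 18 November 2029 – 28 April 2030; the standard-time date in Ulir, 20 April 2030, is inside that window, so Ulir is at UTC−03:00.
12:00 UTC − 3h = 09:00 Ulir.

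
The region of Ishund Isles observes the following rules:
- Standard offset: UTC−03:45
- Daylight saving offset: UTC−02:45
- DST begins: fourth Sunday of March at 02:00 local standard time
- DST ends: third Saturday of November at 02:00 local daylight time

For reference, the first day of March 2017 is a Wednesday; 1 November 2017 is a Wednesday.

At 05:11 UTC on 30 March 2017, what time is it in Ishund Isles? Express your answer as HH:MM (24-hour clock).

1 March 2017 is a Wednesday, so the first Sunday is March 5 and the fourth is March 26.
1 November 2017 is a Wednesday, so the first Saturday is November 4 and the third is November 18.
At the standard offset (UTC−03:45), 05:11 UTC − 3h45m = 01:26 Ishund Isles standard time.
The standard-time date in Ishund Isles, 30 March 2017, falls between 26 March and 18 November, so daylight saving is in effect and Ishund Isles is at UTC−02:45.
05:11 UTC − 2h45m = 02:26 local.

02:26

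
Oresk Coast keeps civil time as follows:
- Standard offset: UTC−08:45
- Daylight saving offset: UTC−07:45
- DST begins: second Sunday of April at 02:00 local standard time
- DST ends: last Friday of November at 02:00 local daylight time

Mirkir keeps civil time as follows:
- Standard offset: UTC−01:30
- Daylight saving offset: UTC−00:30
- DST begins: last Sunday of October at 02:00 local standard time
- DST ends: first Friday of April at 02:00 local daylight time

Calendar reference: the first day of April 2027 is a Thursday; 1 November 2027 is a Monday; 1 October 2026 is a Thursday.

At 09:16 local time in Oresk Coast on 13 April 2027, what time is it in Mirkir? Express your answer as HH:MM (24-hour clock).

1 April 2027 is a Thursday, so the first Sunday is April 4 and the second is April 11.
1 November 2027 is a Monday, so Fridays fall on 5, 12, 19, 26; the last is November 26.
13 April 2027 falls between 11 April and 26 November, so daylight saving is in effect and Oresk Coast is at UTC−07:45.
09:16 Oresk Coast + 7h45m = 17:01 UTC.
1 October 2026 is a Thursday, so Sundays fall on 4, 11, 18, 25; the last is October 25.
1 April 2027 is a Thursday, so the first Friday is April 2.
At the standard offset (UTC−01:30), 17:01 UTC − 1h30m = 15:31 Mirkir standard time.
The standard-time date in Mirkir, 13 April 2027, is outside the daylight-saving period (25 October 2026 – 2 April 2027), so Mirkir is on standard time, UTC−01:30.
17:01 UTC − 1h30m = 15:31 Mirkir.

15:31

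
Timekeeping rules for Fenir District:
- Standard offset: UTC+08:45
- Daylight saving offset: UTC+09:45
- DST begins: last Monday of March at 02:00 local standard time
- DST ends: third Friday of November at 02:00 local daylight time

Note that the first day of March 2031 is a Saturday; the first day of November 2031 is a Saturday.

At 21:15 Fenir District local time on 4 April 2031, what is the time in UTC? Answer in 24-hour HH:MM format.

11:30

1 March 2031 is a Saturday, so Mondays fall on 3, 10, 17, 24, 31; the last is March 31.
1 November 2031 is a Saturday, so the first Friday is November 7 and the third is November 21.
4 April 2031 lies within the daylight-saving period (31 March – 21 November), so Fenir District is on daylight time, UTC+09:45.
21:15 local − 9h45m = 11:30 UTC.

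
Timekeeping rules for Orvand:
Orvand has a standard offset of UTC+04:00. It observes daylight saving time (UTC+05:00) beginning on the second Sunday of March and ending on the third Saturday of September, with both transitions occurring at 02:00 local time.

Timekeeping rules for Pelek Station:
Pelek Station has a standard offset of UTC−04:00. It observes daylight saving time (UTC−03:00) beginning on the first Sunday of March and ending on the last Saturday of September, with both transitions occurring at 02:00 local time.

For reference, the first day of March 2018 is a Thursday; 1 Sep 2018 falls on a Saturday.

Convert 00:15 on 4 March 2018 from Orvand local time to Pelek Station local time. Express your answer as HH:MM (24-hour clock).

16:15

1 March 2018 is a Thursday, so the first Sunday is March 4 and the second is March 11.
1 September 2018 is a Saturday, so the first Saturday is September 1 and the third is September 15.
Daylight saving runs 11 March – 15 September; 4 March 2018 is outside that window, so Orvand is on standard time at UTC+04:00.
00:15 Orvand − 4h = 20:15 UTC (rolling into the previous day, 3 March 2018).
1 March 2018 is a Thursday, so the first Sunday is March 4.
1 September 2018 is a Saturday, so Saturdays fall on 1, 8, 15, 22, 29; the last is September 29.
At the standard offset (UTC−04:00), 20:15 UTC − 4h = 16:15 Pelek Station standard time.
The standard-time date in Pelek Station, 3 March 2018, is outside the daylight-saving period (4 March – 29 September), so Pelek Station is on standard time, UTC−04:00.
20:15 UTC − 4h = 16:15 Pelek Station.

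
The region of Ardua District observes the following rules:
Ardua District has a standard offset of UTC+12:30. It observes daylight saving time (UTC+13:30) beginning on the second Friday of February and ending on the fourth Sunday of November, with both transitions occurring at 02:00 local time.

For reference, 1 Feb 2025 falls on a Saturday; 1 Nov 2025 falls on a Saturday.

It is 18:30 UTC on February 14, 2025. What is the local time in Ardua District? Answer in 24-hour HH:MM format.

08:00

1 February 2025 is a Saturday, so the first Friday is February 7 and the second is February 14.
1 November 2025 is a Saturday, so the first Sunday is November 2 and the fourth is November 23.
At the standard offset (UTC+12:30), 18:30 UTC + 12h30m = 07:00 Ardua District standard time (rolling into the next day, 15 February 2025).
Daylight saving runs 14 February – 23 November; the standard-time date in Ardua District, February 15, 2025, is inside that window, so Ardua District is at UTC+13:30.
18:30 UTC + 13h30m = 08:00 local (rolling into the next day, 15 February 2025).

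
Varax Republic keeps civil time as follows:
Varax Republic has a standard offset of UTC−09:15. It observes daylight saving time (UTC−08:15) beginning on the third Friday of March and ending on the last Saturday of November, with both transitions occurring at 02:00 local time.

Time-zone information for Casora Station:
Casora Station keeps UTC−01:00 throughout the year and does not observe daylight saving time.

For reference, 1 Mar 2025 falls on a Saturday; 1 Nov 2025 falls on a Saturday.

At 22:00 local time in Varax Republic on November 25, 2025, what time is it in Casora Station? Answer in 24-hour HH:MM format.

1 March 2025 is a Saturday, so the first Friday is March 7 and the third is March 21.
1 November 2025 is a Saturday, so Saturdays fall on 1, 8, 15, 22, 29; the last is November 29.
November 25, 2025 lies within the daylight-saving period (21 March – 29 November), so Varax Republic is on daylight time, UTC−08:15.
22:00 Varax Republic + 8h15m = 06:15 UTC (rolling into the next day, 26 November 2025).
Casora Station has no daylight saving, so its offset is UTC−01:00 year-round.
06:15 UTC − 1h = 05:15 Casora Station.

05:15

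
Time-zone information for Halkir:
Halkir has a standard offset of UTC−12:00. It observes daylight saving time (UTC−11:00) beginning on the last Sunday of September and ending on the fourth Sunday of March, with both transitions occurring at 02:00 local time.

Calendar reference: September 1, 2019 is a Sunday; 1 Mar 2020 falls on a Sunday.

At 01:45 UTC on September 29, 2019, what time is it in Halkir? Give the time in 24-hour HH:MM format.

13:45

1 September 2019 is a Sunday, so Sundays fall on 1, 8, 15, 22, 29; the last is September 29.
1 March 2020 is a Sunday, so the first Sunday is March 1 and the fourth is March 22.
At the standard offset (UTC−12:00), 01:45 UTC − 12h = 13:45 Halkir standard time (rolling into the previous day, 28 September 2019).
Daylight saving runs 29 September 2019 – 22 March 2020; the standard-time date in Halkir, September 28, 2019, is outside that window, so Halkir is on standard time at UTC−12:00.
01:45 UTC − 12h = 13:45 local (rolling into the previous day, 28 September 2019).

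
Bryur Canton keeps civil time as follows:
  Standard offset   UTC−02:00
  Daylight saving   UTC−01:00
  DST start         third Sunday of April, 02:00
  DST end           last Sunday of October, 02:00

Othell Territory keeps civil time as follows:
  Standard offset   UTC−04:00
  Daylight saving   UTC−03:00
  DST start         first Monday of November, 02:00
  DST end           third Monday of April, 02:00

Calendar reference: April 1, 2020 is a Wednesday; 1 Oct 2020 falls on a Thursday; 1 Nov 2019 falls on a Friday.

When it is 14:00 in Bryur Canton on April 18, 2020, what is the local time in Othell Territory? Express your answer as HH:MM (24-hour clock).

1 April 2020 is a Wednesday, so the first Sunday is April 5 and the third is April 19.
1 October 2020 is a Thursday, so Sundays fall on 4, 11, 18, 25; the last is October 25.
April 18, 2020 is outside the daylight-saving period (19 April – 25 October), so Bryur Canton is on standard time, UTC−02:00.
14:00 Bryur Canton + 2h = 16:00 UTC.
1 November 2019 is a Friday, so the first Monday is November 4.
1 April 2020 is a Wednesday, so the first Monday is April 6 and the third is April 20.
At the standard offset (UTC−04:00), 16:00 UTC − 4h = 12:00 Othell Territory standard time.
Daylight saving runs 4 November 2019 – 20 April 2020; the standard-time date in Othell Territory, April 18, 2020, is inside that window, so Othell Territory is at UTC−03:00.
16:00 UTC − 3h = 13:00 Othell Territory.

13:00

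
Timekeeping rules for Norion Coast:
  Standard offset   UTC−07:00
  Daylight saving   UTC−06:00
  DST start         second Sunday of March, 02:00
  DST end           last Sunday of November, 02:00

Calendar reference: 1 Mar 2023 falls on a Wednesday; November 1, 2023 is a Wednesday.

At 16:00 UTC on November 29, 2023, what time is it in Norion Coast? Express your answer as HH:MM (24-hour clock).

09:00

1 March 2023 is a Wednesday, so the first Sunday is March 5 and the second is March 12.
1 November 2023 is a Wednesday, so Sundays fall on 5, 12, 19, 26; the last is November 26.
At the standard offset (UTC−07:00), 16:00 UTC − 7h = 09:00 Norion Coast standard time.
The standard-time date in Norion Coast, November 29, 2023, is outside the daylight-saving period (12 March – 26 November), so Norion Coast is on standard time, UTC−07:00.
16:00 UTC − 7h = 09:00 local.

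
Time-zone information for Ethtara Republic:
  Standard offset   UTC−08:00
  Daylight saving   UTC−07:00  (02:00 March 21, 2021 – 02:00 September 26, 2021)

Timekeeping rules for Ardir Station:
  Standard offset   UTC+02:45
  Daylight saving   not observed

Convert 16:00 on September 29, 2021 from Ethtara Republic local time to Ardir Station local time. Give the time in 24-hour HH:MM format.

02:45

September 29, 2021 does not fall between 21 March and 26 September, so daylight saving is not in effect and Ethtara Republic is at UTC−08:00.
16:00 Ethtara Republic + 8h = 00:00 UTC (rolling into the next day, 30 September 2021).
Ardir Station stays on UTC+02:45 all year.
00:00 UTC + 2h45m = 02:45 Ardir Station.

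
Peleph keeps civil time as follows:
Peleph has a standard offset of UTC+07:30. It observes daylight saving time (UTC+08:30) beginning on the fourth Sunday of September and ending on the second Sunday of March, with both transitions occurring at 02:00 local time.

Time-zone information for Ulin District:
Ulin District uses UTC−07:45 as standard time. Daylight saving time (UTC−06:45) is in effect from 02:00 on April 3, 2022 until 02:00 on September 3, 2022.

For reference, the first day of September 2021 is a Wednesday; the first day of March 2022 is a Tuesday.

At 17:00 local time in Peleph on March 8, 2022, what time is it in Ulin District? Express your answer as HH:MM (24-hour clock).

00:45

1 September 2021 is a Wednesday, so the first Sunday is September 5 and the fourth is September 26.
1 March 2022 is a Tuesday, so the first Sunday is March 6 and the second is March 13.
Daylight saving runs 26 September 2021 – 13 March 2022; March 8, 2022 is inside that window, so Peleph is at UTC+08:30.
17:00 Peleph − 8h30m = 08:30 UTC.
At the standard offset (UTC−07:45), 08:30 UTC − 7h45m = 00:45 Ulin District standard time.
Daylight saving runs 3 April – 3 September; the standard-time date in Ulin District, March 8, 2022, is outside that window, so Ulin District is on standard time at UTC−07:45.
08:30 UTC − 7h45m = 00:45 Ulin District.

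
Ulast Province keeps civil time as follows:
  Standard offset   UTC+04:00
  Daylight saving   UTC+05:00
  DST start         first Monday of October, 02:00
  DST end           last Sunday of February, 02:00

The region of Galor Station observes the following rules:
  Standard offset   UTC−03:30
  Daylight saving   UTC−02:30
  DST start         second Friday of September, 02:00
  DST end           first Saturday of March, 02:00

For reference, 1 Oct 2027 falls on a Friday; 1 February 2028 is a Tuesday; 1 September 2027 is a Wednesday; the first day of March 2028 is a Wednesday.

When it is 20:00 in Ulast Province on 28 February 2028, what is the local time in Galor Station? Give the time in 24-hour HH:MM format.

1 October 2027 is a Friday, so the first Monday is October 4.
1 February 2028 is a Tuesday, so Sundays fall on 6, 13, 20, 27; the last is February 27.
Daylight saving runs 4 October 2027 – 27 February 2028; 28 February 2028 is outside that window, so Ulast Province is on standard time at UTC+04:00.
20:00 Ulast Province − 4h = 16:00 UTC.
1 September 2027 is a Wednesday, so the first Friday is September 3 and the second is September 10.
1 March 2028 is a Wednesday, so the first Saturday is March 4.
At the standard offset (UTC−03:30), 16:00 UTC − 3h30m = 12:30 Galor Station standard time.
Daylight saving runs 10 September 2027 – 4 March 2028; the standard-time date in Galor Station, 28 February 2028, is inside that window, so Galor Station is at UTC−02:30.
16:00 UTC − 2h30m = 13:30 Galor Station.

13:30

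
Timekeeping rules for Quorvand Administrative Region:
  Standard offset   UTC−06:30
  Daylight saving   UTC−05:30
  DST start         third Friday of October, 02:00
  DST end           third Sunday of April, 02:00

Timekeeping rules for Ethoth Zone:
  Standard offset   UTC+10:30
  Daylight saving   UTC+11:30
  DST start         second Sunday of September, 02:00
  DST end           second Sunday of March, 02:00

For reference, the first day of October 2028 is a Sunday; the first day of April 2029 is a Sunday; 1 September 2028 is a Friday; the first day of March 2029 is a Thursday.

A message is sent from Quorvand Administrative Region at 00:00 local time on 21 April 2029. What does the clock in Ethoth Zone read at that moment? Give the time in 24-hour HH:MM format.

17:00

1 October 2028 is a Sunday, so the first Friday is October 6 and the third is October 20.
1 April 2029 is a Sunday, so the first Sunday is April 1 and the third is April 15.
21 April 2029 does not fall between 20 October 2028 and 15 April 2029, so daylight saving is not in effect and Quorvand Administrative Region is at UTC−06:30.
00:00 Quorvand Administrative Region + 6h30m = 06:30 UTC.
1 September 2028 is a Friday, so the first Sunday is September 3 and the second is September 10.
1 March 2029 is a Thursday, so the first Sunday is March 4 and the second is March 11.
At the standard offset (UTC+10:30), 06:30 UTC + 10h30m = 17:00 Ethoth Zone standard time.
The standard-time date in Ethoth Zone, 21 April 2029, is outside the daylight-saving period (10 September 2028 – 11 March 2029), so Ethoth Zone is on standard time, UTC+10:30.
06:30 UTC + 10h30m = 17:00 Ethoth Zone.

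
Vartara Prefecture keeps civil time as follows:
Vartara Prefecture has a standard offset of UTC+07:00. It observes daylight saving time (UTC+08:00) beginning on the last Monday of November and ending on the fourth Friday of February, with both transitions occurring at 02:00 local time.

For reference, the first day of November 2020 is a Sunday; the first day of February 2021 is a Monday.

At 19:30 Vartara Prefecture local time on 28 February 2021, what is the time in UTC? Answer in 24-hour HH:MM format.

1 November 2020 is a Sunday, so Mondays fall on 2, 9, 16, 23, 30; the last is November 30.
1 February 2021 is a Monday, so the first Friday is February 5 and the fourth is February 26.
28 February 2021 does not fall between 30 November 2020 and 26 February 2021, so daylight saving is not in effect and Vartara Prefecture is at UTC+07:00.
19:30 local − 7h = 12:30 UTC.

12:30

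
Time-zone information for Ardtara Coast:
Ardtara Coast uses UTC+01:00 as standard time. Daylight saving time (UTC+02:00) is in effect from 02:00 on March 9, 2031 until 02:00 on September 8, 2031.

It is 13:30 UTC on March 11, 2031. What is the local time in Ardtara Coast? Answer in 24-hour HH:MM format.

At the standard offset (UTC+01:00), 13:30 UTC + 1h = 14:30 Ardtara Coast standard time.
Daylight saving runs 9 March – 8 September; the standard-time date in Ardtara Coast, March 11, 2031, is inside that window, so Ardtara Coast is at UTC+02:00.
13:30 UTC + 2h = 15:30 local.

15:30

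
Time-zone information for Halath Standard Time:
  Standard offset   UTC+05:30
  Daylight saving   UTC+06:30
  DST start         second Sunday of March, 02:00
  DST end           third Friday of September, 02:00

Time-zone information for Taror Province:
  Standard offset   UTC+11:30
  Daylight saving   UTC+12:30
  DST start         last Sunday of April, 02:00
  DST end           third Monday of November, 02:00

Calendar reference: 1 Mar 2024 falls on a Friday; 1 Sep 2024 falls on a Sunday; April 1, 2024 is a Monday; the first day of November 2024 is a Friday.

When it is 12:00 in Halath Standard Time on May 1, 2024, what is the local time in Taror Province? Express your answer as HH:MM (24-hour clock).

1 March 2024 is a Friday, so the first Sunday is March 3 and the second is March 10.
1 September 2024 is a Sunday, so the first Friday is September 6 and the third is September 20.
May 1, 2024 falls between 10 March and 20 September, so daylight saving is in effect and Halath Standard Time is at UTC+06:30.
12:00 Halath Standard Time − 6h30m = 05:30 UTC.
1 April 2024 is a Monday, so Sundays fall on 7, 14, 21, 28; the last is April 28.
1 November 2024 is a Friday, so the first Monday is November 4 and the third is November 18.
At the standard offset (UTC+11:30), 05:30 UTC + 11h30m = 17:00 Taror Province standard time.
Daylight saving runs 28 April – 18 November; the standard-time date in Taror Province, May 1, 2024, is inside that window, so Taror Province is at UTC+12:30.
05:30 UTC + 12h30m = 18:00 Taror Province.

18:00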